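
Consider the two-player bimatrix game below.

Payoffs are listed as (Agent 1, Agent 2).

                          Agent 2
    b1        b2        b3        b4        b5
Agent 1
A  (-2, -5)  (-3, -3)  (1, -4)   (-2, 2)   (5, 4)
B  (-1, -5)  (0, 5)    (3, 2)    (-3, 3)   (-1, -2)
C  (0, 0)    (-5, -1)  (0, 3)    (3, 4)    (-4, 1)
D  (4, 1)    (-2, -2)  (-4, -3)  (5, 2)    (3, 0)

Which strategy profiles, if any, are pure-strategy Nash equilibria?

For each strategy profile, look for a profitable unilateral deviation.
(A, b1): Agent 1 can switch to B (-2 → -1). Not NE.
(A, b2): Agent 1 can switch to B (-3 → 0). Not NE.
(A, b3): Agent 1 can switch to B (1 → 3). Not NE.
(A, b4): Agent 1 can switch to C (-2 → 3). Not NE.
(A, b5): Agent 1 gets 5, best alternative 3; Agent 2 gets 4, best alternative 2. No profitable deviation — NE.
(B, b1): Agent 1 can switch to C (-1 → 0). Not NE.
(B, b2): Agent 1 gets 0, best alternative -2; Agent 2 gets 5, best alternative 3. No profitable deviation — NE.
(B, b3): Agent 2 can switch to b2 (2 → 5). Not NE.
(B, b4): Agent 1 can switch to A (-3 → -2). Not NE.
(B, b5): Agent 1 can switch to A (-1 → 5). Not NE.
(C, b1): Agent 1 can switch to D (0 → 4). Not NE.
(C, b2): Agent 1 can switch to A (-5 → -3). Not NE.
(D, b4): Agent 1 gets 5, best alternative 3; Agent 2 gets 2, best alternative 1. No profitable deviation — NE.
(The remaining 7 profiles each have a profitable deviation by the same check.)

(A, b5); (B, b2); (D, b4)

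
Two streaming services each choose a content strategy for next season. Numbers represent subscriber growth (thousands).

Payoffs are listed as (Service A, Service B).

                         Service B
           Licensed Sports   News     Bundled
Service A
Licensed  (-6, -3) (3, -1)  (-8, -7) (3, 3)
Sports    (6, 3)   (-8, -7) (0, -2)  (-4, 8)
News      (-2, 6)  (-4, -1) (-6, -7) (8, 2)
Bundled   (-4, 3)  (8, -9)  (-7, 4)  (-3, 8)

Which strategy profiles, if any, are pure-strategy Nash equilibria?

There is no pure-strategy Nash equilibrium.

Service A against Licensed: payoffs -6, 6, -2, -4 → best response Sports.
Service A against Sports: payoffs 3, -8, -4, 8 → best response Bundled.
Service A against News: payoffs -8, 0, -6, -7 → best response Sports.
Service A against Bundled: payoffs 3, -4, 8, -3 → best response News.
Service B against Licensed: payoffs -3, -1, -7, 3 → best response Bundled.
Service B against Sports: payoffs 3, -7, -2, 8 → best response Bundled.
Service B against News: payoffs 6, -1, -7, 2 → best response Licensed.
Service B against Bundled: payoffs 3, -9, 4, 8 → best response Bundled.
No profile is a mutual best response for all players.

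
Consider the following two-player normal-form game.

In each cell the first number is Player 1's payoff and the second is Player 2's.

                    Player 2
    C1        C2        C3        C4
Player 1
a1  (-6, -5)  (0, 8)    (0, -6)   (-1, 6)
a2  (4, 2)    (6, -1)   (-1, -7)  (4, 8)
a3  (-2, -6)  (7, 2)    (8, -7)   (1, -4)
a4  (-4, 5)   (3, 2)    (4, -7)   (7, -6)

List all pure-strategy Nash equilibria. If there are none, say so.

(a1, C1): Player 1 can switch to a2 (-6 → 4). Not NE.
(a1, C2): Player 1 can switch to a2 (0 → 6). Not NE.
(a1, C3): Player 1 can switch to a3 (0 → 8). Not NE.
(a1, C4): Player 1 can switch to a2 (-1 → 4). Not NE.
(a2, C1): Player 2 can switch to C4 (2 → 8). Not NE.
(a2, C2): Player 1 can switch to a3 (6 → 7). Not NE.
(a2, C3): Player 1 can switch to a1 (-1 → 0). Not NE.
(a2, C4): Player 1 can switch to a4 (4 → 7). Not NE.
(a3, C1): Player 1 can switch to a2 (-2 → 4). Not NE.
(a3, C2): Player 1 gets 7, best alternative 6; Player 2 gets 2, best alternative -4. No profitable deviation — NE.
(a3, C3): Player 2 can switch to C1 (-7 → -6). Not NE.
(The remaining 5 profiles each have a profitable deviation by the same check.)

(a3, C2)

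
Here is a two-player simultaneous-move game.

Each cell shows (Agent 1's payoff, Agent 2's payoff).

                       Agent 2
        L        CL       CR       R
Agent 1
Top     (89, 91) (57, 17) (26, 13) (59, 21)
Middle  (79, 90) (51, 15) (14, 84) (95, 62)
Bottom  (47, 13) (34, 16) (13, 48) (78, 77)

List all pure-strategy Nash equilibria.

(Top, L)

Agent 1 against L: payoffs 89, 79, 47 → best response Top.
Agent 1 against CL: payoffs 57, 51, 34 → best response Top.
Agent 1 against CR: payoffs 26, 14, 13 → best response Top.
Agent 1 against R: payoffs 59, 95, 78 → best response Middle.
Agent 2 against Top: payoffs 91, 17, 13, 21 → best response L.
Agent 2 against Middle: payoffs 90, 15, 84, 62 → best response L.
Agent 2 against Bottom: payoffs 13, 16, 48, 77 → best response R.
Mutual best responses: (Top, L).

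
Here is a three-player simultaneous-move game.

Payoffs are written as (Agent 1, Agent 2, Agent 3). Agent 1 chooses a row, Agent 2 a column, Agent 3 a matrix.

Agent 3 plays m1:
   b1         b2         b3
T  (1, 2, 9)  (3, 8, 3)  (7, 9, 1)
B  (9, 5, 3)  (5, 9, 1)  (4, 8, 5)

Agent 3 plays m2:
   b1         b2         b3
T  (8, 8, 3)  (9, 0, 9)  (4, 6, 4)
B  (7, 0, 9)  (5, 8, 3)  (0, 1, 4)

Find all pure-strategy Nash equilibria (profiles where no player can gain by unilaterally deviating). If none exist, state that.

No pure-strategy Nash equilibrium.

(T, b1, m1): Agent 1 can switch to B (1 → 9). Not NE.
(T, b1, m2): Agent 3 can switch to m1 (3 → 9). Not NE.
(T, b2, m1): Agent 1 can switch to B (3 → 5). Not NE.
(T, b2, m2): Agent 2 can switch to b1 (0 → 8). Not NE.
(T, b3, m1): Agent 3 can switch to m2 (1 → 4). Not NE.
(T, b3, m2): Agent 2 can switch to b1 (6 → 8). Not NE.
(B, b1, m1): Agent 2 can switch to b2 (5 → 9). Not NE.
(B, b1, m2): Agent 1 can switch to T (7 → 8). Not NE.
(The remaining 4 profiles each have a profitable deviation by the same check.)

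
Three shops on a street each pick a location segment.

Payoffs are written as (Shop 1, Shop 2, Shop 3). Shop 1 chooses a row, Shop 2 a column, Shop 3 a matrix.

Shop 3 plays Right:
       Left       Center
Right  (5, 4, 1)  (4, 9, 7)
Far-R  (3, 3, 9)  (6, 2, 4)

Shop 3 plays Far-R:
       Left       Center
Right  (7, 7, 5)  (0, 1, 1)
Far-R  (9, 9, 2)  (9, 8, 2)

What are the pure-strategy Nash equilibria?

No pure-strategy Nash equilibrium.

Shop 1 against (Left, Right): payoffs 5, 3 → best response Right.
Shop 1 against (Left, Far-R): payoffs 7, 9 → best response Far-R.
Shop 1 against (Center, Right): payoffs 4, 6 → best response Far-R.
Shop 1 against (Center, Far-R): payoffs 0, 9 → best response Far-R.
Shop 2 against (Right, Right): payoffs 4, 9 → best response Center.
Shop 2 against (Right, Far-R): payoffs 7, 1 → best response Left.
Shop 2 against (Far-R, Right): payoffs 3, 2 → best response Left.
Shop 2 against (Far-R, Far-R): payoffs 9, 8 → best response Left.
Shop 3 against (Right, Left): payoffs 1, 5 → best response Far-R.
Shop 3 against (Right, Center): payoffs 7, 1 → best response Right.
Shop 3 against (Far-R, Left): payoffs 9, 2 → best response Right.
Shop 3 against (Far-R, Center): payoffs 4, 2 → best response Right.
No profile is a mutual best response for all players.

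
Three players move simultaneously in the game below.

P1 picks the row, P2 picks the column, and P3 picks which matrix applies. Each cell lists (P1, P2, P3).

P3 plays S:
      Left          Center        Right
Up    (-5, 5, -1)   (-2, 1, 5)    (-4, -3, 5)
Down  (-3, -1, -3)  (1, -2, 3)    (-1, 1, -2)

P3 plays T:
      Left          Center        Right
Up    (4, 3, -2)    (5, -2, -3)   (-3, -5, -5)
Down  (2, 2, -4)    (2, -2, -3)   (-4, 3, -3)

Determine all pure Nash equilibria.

(Up, Left, S): P1 can switch to Down (-5 → -3). Not NE.
(Up, Left, T): P3 can switch to S (-2 → -1). Not NE.
(Up, Center, S): P1 can switch to Down (-2 → 1). Not NE.
(Up, Center, T): P2 can switch to Left (-2 → 3). Not NE.
(Up, Right, S): P1 can switch to Down (-4 → -1). Not NE.
(Up, Right, T): P2 can switch to Left (-5 → 3). Not NE.
(Down, Left, S): P2 can switch to Right (-1 → 1). Not NE.
(Down, Left, T): P1 can switch to Up (2 → 4). Not NE.
(Down, Center, S): P2 can switch to Left (-2 → -1). Not NE.
(Down, Center, T): P1 can switch to Up (2 → 5). Not NE.
(Down, Right, S): P1 gets -1, best alternative -4; P2 gets 1, best alternative -1; P3 gets -2, best alternative -3. No profitable deviation — NE.
(The remaining 1 profile has a profitable deviation by the same check.)

Pure NE: (Down, Right, S)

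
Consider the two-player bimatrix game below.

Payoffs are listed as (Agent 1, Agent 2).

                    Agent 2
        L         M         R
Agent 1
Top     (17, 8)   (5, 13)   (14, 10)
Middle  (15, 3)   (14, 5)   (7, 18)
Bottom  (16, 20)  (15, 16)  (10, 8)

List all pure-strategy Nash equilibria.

For each player, find the best response to each opponent profile; mutual best responses are the pure NE.
Agent 1 against L: payoffs 17, 15, 16 → best response Top.
Agent 1 against M: payoffs 5, 14, 15 → best response Bottom.
Agent 1 against R: payoffs 14, 7, 10 → best response Top.
Agent 2 against Top: payoffs 8, 13, 10 → best response M.
Agent 2 against Middle: payoffs 3, 5, 18 → best response R.
Agent 2 against Bottom: payoffs 20, 16, 8 → best response L.
No profile is a mutual best response for all players.

There is no pure-strategy Nash equilibrium.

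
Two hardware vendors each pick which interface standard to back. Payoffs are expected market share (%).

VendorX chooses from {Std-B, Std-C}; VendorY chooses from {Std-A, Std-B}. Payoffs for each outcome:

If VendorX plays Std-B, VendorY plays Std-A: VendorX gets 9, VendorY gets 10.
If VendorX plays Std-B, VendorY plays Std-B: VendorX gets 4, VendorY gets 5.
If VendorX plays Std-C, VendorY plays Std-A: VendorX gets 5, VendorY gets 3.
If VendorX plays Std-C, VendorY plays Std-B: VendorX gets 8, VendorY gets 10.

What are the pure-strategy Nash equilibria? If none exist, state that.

Pure-strategy Nash equilibria: (Std-B, Std-A), (Std-C, Std-B)

(Std-B, Std-A): VendorX gets 9, best alternative 5; VendorY gets 10, best alternative 5. No profitable deviation — NE.
(Std-B, Std-B): VendorX can switch to Std-C (4 → 8). Not NE.
(Std-C, Std-A): VendorX can switch to Std-B (5 → 9). Not NE.
(Std-C, Std-B): VendorX gets 8, best alternative 4; VendorY gets 10, best alternative 3. No profitable deviation — NE.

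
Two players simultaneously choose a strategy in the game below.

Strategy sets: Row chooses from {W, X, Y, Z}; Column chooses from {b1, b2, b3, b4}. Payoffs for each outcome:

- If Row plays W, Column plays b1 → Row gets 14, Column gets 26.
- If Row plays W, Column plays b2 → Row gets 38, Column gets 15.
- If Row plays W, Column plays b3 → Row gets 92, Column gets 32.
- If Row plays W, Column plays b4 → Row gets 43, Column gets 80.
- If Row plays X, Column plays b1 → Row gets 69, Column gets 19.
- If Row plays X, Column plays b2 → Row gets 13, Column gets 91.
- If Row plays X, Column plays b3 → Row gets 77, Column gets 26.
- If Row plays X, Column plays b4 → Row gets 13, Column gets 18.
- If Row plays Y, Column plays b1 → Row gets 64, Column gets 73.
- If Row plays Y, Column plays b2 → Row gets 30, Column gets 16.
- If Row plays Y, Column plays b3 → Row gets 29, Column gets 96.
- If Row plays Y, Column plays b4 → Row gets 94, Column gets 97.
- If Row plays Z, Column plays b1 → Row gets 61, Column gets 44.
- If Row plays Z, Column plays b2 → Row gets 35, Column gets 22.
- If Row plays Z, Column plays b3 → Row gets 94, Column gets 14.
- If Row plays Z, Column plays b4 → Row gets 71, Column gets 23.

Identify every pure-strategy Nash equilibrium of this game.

(W, b1): Row can switch to X (14 → 69). Not NE.
(W, b2): Column can switch to b1 (15 → 26). Not NE.
(W, b3): Row can switch to Z (92 → 94). Not NE.
(W, b4): Row can switch to Y (43 → 94). Not NE.
(X, b1): Column can switch to b2 (19 → 91). Not NE.
(X, b2): Row can switch to W (13 → 38). Not NE.
(X, b3): Row can switch to W (77 → 92). Not NE.
(X, b4): Row can switch to W (13 → 43). Not NE.
(Y, b1): Row can switch to X (64 → 69). Not NE.
(Y, b2): Row can switch to W (30 → 38). Not NE.
(Y, b4): Row gets 94, best alternative 71; Column gets 97, best alternative 96. No profitable deviation — NE.
(The remaining 5 profiles each have a profitable deviation by the same check.)

Pure NE: (Y, b4)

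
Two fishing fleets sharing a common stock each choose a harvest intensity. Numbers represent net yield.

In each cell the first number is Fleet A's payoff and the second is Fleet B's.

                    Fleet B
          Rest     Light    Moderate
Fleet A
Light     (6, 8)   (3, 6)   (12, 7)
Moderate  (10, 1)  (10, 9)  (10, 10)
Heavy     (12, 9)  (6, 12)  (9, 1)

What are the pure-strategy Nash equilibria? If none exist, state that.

none

Fleet A against Rest: payoffs 6, 10, 12 → best response Heavy.
Fleet A against Light: payoffs 3, 10, 6 → best response Moderate.
Fleet A against Moderate: payoffs 12, 10, 9 → best response Light.
Fleet B against Light: payoffs 8, 6, 7 → best response Rest.
Fleet B against Moderate: payoffs 1, 9, 10 → best response Moderate.
Fleet B against Heavy: payoffs 9, 12, 1 → best response Light.
No profile is a mutual best response for all players.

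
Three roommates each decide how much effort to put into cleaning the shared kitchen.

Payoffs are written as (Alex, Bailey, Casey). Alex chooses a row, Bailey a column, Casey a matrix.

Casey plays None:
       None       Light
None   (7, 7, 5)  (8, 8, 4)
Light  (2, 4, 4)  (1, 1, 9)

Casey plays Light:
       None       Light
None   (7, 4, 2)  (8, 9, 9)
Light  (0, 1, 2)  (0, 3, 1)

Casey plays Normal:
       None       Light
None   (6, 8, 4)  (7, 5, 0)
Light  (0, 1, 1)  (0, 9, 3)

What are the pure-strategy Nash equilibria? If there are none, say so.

Alex against (None, None): payoffs 7, 2 → best response None.
Alex against (None, Light): payoffs 7, 0 → best response None.
Alex against (None, Normal): payoffs 6, 0 → best response None.
Alex against (Light, None): payoffs 8, 1 → best response None.
Alex against (Light, Light): payoffs 8, 0 → best response None.
Alex against (Light, Normal): payoffs 7, 0 → best response None.
Bailey against (None, None): payoffs 7, 8 → best response Light.
Bailey against (None, Light): payoffs 4, 9 → best response Light.
Bailey against (None, Normal): payoffs 8, 5 → best response None.
Bailey against (Light, None): payoffs 4, 1 → best response None.
Bailey against (Light, Light): payoffs 1, 3 → best response Light.
Bailey against (Light, Normal): payoffs 1, 9 → best response Light.
Casey against (None, None): payoffs 5, 2, 4 → best response None.
Casey against (None, Light): payoffs 4, 9, 0 → best response Light.
Casey against (Light, None): payoffs 4, 2, 1 → best response None.
Casey against (Light, Light): payoffs 9, 1, 3 → best response None.
Mutual best responses: (None, Light, Light).

Pure NE: (None, Light, Light)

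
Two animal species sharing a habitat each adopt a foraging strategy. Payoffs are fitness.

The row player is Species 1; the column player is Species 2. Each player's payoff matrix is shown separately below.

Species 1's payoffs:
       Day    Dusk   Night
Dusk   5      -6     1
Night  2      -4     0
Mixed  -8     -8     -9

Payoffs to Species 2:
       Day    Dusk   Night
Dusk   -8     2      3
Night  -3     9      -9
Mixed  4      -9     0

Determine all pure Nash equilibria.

(Dusk, Day): Species 2 can switch to Dusk (-8 → 2). Not NE.
(Dusk, Dusk): Species 1 can switch to Night (-6 → -4). Not NE.
(Dusk, Night): Species 1 gets 1, best alternative 0; Species 2 gets 3, best alternative 2. No profitable deviation — NE.
(Night, Day): Species 1 can switch to Dusk (2 → 5). Not NE.
(Night, Dusk): Species 1 gets -4, best alternative -6; Species 2 gets 9, best alternative -3. No profitable deviation — NE.
(Night, Night): Species 1 can switch to Dusk (0 → 1). Not NE.
(Mixed, Day): Species 1 can switch to Dusk (-8 → 5). Not NE.
(Mixed, Dusk): Species 1 can switch to Dusk (-8 → -6). Not NE.
(Mixed, Night): Species 1 can switch to Dusk (-9 → 1). Not NE.

Pure-strategy Nash equilibria: (Dusk, Night) and (Night, Dusk)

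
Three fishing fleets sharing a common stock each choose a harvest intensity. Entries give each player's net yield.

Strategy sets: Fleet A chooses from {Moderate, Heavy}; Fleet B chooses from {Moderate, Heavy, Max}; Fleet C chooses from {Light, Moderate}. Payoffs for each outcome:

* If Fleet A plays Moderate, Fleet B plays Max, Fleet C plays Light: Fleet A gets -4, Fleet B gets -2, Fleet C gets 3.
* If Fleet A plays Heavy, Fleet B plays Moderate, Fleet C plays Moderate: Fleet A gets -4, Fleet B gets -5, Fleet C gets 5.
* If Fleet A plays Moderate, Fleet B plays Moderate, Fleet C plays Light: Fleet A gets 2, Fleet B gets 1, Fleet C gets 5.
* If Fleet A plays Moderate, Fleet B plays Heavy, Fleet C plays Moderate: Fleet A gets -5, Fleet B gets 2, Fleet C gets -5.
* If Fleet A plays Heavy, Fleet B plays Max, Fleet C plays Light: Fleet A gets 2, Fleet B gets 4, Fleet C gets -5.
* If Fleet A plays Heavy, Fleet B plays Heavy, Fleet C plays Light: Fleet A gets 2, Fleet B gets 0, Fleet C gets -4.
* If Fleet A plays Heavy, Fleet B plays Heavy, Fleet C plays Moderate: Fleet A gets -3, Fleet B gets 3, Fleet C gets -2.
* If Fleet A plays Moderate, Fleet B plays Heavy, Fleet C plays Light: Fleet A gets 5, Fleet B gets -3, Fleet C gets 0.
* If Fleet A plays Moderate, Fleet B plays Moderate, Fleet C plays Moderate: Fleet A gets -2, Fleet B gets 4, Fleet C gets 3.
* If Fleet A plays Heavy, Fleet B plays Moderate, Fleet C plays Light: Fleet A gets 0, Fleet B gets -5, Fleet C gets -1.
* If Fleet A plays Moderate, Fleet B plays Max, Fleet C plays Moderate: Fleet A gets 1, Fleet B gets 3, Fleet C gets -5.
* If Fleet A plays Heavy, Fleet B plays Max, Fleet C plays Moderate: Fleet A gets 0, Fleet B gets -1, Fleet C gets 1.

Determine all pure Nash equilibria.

(Moderate, Moderate, Light): Fleet A gets 2, best alternative 0; Fleet B gets 1, best alternative -2; Fleet C gets 5, best alternative 3. No profitable deviation — NE.
(Moderate, Moderate, Moderate): Fleet C can switch to Light (3 → 5). Not NE.
(Moderate, Heavy, Light): Fleet B can switch to Moderate (-3 → 1). Not NE.
(Moderate, Heavy, Moderate): Fleet A can switch to Heavy (-5 → -3). Not NE.
(Moderate, Max, Light): Fleet A can switch to Heavy (-4 → 2). Not NE.
(Moderate, Max, Moderate): Fleet B can switch to Moderate (3 → 4). Not NE.
(Heavy, Moderate, Light): Fleet A can switch to Moderate (0 → 2). Not NE.
(Heavy, Moderate, Moderate): Fleet A can switch to Moderate (-4 → -2). Not NE.
(Heavy, Heavy, Light): Fleet A can switch to Moderate (2 → 5). Not NE.
(Heavy, Heavy, Moderate): Fleet A gets -3, best alternative -5; Fleet B gets 3, best alternative -1; Fleet C gets -2, best alternative -4. No profitable deviation — NE.
(Heavy, Max, Light): Fleet C can switch to Moderate (-5 → 1). Not NE.
(Heavy, Max, Moderate): Fleet A can switch to Moderate (0 → 1). Not NE.

Pure-strategy Nash equilibria: (Moderate, Moderate, Light), (Heavy, Heavy, Moderate)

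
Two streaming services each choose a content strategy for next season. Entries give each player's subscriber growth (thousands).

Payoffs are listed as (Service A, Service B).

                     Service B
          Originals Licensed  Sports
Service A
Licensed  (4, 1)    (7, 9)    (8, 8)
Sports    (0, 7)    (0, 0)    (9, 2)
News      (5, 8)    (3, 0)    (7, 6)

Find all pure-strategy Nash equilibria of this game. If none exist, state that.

Service A against Originals: payoffs 4, 0, 5 → best response News.
Service A against Licensed: payoffs 7, 0, 3 → best response Licensed.
Service A against Sports: payoffs 8, 9, 7 → best response Sports.
Service B against Licensed: payoffs 1, 9, 8 → best response Licensed.
Service B against Sports: payoffs 7, 0, 2 → best response Originals.
Service B against News: payoffs 8, 0, 6 → best response Originals.
Mutual best responses: (Licensed, Licensed); (News, Originals).

The pure Nash equilibria are (Licensed, Licensed); (News, Originals).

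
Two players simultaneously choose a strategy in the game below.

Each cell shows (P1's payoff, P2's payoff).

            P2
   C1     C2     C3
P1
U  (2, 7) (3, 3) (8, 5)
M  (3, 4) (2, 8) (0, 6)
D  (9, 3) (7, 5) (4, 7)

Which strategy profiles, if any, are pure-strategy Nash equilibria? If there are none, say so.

There is no pure-strategy Nash equilibrium.

P1 against C1: payoffs 2, 3, 9 → best response D.
P1 against C2: payoffs 3, 2, 7 → best response D.
P1 against C3: payoffs 8, 0, 4 → best response U.
P2 against U: payoffs 7, 3, 5 → best response C1.
P2 against M: payoffs 4, 8, 6 → best response C2.
P2 against D: payoffs 3, 5, 7 → best response C3.
No profile is a mutual best response for all players.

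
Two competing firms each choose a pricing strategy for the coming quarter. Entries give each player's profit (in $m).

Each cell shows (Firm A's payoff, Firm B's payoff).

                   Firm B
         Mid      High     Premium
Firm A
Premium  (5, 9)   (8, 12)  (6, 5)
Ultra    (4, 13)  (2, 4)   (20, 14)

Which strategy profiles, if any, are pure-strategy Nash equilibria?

(Premium, High); (Ultra, Premium)

Firm A against Mid: payoffs 5, 4 → best response Premium.
Firm A against High: payoffs 8, 2 → best response Premium.
Firm A against Premium: payoffs 6, 20 → best response Ultra.
Firm B against Premium: payoffs 9, 12, 5 → best response High.
Firm B against Ultra: payoffs 13, 4, 14 → best response Premium.
Mutual best responses: (Premium, High); (Ultra, Premium).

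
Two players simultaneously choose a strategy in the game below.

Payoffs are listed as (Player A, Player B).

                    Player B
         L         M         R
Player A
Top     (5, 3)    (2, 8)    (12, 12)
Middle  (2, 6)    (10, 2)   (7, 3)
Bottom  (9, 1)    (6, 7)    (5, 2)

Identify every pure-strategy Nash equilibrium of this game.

Player A against L: payoffs 5, 2, 9 → best response Bottom.
Player A against M: payoffs 2, 10, 6 → best response Middle.
Player A against R: payoffs 12, 7, 5 → best response Top.
Player B against Top: payoffs 3, 8, 12 → best response R.
Player B against Middle: payoffs 6, 2, 3 → best response L.
Player B against Bottom: payoffs 1, 7, 2 → best response M.
Mutual best responses: (Top, R).

(Top, R)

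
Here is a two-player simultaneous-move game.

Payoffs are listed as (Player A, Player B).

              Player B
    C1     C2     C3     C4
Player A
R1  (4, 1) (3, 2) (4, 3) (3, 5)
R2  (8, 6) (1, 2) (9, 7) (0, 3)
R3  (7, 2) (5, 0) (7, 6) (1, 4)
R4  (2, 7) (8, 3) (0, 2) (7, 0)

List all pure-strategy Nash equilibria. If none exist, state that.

(R1, C1): Player A can switch to R2 (4 → 8). Not NE.
(R1, C2): Player A can switch to R3 (3 → 5). Not NE.
(R1, C3): Player A can switch to R2 (4 → 9). Not NE.
(R1, C4): Player A can switch to R4 (3 → 7). Not NE.
(R2, C1): Player B can switch to C3 (6 → 7). Not NE.
(R2, C2): Player A can switch to R1 (1 → 3). Not NE.
(R2, C3): Player A gets 9, best alternative 7; Player B gets 7, best alternative 6. No profitable deviation — NE.
(R2, C4): Player A can switch to R1 (0 → 3). Not NE.
(R3, C1): Player A can switch to R2 (7 → 8). Not NE.
(The remaining 7 profiles each have a profitable deviation by the same check.)

Pure NE: (R2, C3)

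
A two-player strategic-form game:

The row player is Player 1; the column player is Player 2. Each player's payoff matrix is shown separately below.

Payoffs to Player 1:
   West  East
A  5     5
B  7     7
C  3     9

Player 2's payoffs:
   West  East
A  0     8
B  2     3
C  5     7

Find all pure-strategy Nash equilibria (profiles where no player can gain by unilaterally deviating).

(C, East)

Player 1 against West: payoffs 5, 7, 3 → best response B.
Player 1 against East: payoffs 5, 7, 9 → best response C.
Player 2 against A: payoffs 0, 8 → best response East.
Player 2 against B: payoffs 2, 3 → best response East.
Player 2 against C: payoffs 5, 7 → best response East.
Mutual best responses: (C, East).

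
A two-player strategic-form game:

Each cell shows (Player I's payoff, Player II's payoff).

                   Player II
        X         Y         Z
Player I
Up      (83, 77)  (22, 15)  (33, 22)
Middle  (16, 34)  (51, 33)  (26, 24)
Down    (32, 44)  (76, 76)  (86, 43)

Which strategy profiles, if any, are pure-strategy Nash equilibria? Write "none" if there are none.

(Up, X): Player I gets 83, best alternative 32; Player II gets 77, best alternative 22. No profitable deviation — NE.
(Up, Y): Player I can switch to Middle (22 → 51). Not NE.
(Up, Z): Player I can switch to Down (33 → 86). Not NE.
(Middle, X): Player I can switch to Up (16 → 83). Not NE.
(Middle, Y): Player I can switch to Down (51 → 76). Not NE.
(Middle, Z): Player I can switch to Up (26 → 33). Not NE.
(Down, X): Player I can switch to Up (32 → 83). Not NE.
(Down, Y): Player I gets 76, best alternative 51; Player II gets 76, best alternative 44. No profitable deviation — NE.
(Down, Z): Player II can switch to X (43 → 44). Not NE.

(Up, X) and (Down, Y)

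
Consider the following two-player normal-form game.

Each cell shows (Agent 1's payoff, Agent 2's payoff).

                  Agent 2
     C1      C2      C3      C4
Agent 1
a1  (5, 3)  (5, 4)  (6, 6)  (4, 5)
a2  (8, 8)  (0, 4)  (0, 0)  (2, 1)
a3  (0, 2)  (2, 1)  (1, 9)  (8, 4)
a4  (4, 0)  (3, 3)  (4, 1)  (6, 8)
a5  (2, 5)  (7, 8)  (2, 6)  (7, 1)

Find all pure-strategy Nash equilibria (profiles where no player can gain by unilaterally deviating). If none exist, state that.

For each strategy profile, look for a profitable unilateral deviation.
(a1, C1): Agent 1 can switch to a2 (5 → 8). Not NE.
(a1, C2): Agent 1 can switch to a5 (5 → 7). Not NE.
(a1, C3): Agent 1 gets 6, best alternative 4; Agent 2 gets 6, best alternative 5. No profitable deviation — NE.
(a1, C4): Agent 1 can switch to a3 (4 → 8). Not NE.
(a2, C1): Agent 1 gets 8, best alternative 5; Agent 2 gets 8, best alternative 4. No profitable deviation — NE.
(a2, C2): Agent 1 can switch to a1 (0 → 5). Not NE.
(a2, C3): Agent 1 can switch to a1 (0 → 6). Not NE.
(a2, C4): Agent 1 can switch to a1 (2 → 4). Not NE.
(a5, C2): Agent 1 gets 7, best alternative 5; Agent 2 gets 8, best alternative 6. No profitable deviation — NE.
(The remaining 11 profiles each have a profitable deviation by the same check.)

The pure Nash equilibria are (a1, C3) and (a2, C1) and (a5, C2).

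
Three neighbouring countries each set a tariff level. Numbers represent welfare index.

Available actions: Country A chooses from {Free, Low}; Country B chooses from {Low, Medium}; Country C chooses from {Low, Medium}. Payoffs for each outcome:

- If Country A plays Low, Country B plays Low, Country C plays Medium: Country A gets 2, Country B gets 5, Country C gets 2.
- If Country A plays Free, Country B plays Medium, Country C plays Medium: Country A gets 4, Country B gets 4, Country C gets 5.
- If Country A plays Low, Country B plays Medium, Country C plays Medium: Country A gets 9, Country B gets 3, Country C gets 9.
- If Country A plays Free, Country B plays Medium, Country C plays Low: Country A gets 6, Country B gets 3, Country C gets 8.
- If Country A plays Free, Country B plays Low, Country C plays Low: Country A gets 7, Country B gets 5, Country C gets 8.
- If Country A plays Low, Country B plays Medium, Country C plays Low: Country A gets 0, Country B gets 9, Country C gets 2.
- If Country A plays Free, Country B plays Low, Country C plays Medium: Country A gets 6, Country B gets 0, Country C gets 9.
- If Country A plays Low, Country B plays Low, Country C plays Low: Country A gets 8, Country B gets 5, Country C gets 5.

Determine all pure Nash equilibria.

Country A against (Low, Low): payoffs 7, 8 → best response Low.
Country A against (Low, Medium): payoffs 6, 2 → best response Free.
Country A against (Medium, Low): payoffs 6, 0 → best response Free.
Country A against (Medium, Medium): payoffs 4, 9 → best response Low.
Country B against (Free, Low): payoffs 5, 3 → best response Low.
Country B against (Free, Medium): payoffs 0, 4 → best response Medium.
Country B against (Low, Low): payoffs 5, 9 → best response Medium.
Country B against (Low, Medium): payoffs 5, 3 → best response Low.
Country C against (Free, Low): payoffs 8, 9 → best response Medium.
Country C against (Free, Medium): payoffs 8, 5 → best response Low.
Country C against (Low, Low): payoffs 5, 2 → best response Low.
Country C against (Low, Medium): payoffs 2, 9 → best response Medium.
No profile is a mutual best response for all players.

No pure-strategy Nash equilibrium.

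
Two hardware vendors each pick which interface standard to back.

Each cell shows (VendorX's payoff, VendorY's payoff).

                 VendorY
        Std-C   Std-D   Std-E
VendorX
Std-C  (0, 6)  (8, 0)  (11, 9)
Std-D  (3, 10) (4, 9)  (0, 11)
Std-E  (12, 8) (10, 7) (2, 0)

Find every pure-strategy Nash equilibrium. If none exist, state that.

For each player, find the best response to each opponent profile; mutual best responses are the pure NE.
VendorX against Std-C: payoffs 0, 3, 12 → best response Std-E.
VendorX against Std-D: payoffs 8, 4, 10 → best response Std-E.
VendorX against Std-E: payoffs 11, 0, 2 → best response Std-C.
VendorY against Std-C: payoffs 6, 0, 9 → best response Std-E.
VendorY against Std-D: payoffs 10, 9, 11 → best response Std-E.
VendorY against Std-E: payoffs 8, 7, 0 → best response Std-C.
Mutual best responses: (Std-C, Std-E); (Std-E, Std-C).

Pure-strategy Nash equilibria: (Std-C, Std-E) and (Std-E, Std-C)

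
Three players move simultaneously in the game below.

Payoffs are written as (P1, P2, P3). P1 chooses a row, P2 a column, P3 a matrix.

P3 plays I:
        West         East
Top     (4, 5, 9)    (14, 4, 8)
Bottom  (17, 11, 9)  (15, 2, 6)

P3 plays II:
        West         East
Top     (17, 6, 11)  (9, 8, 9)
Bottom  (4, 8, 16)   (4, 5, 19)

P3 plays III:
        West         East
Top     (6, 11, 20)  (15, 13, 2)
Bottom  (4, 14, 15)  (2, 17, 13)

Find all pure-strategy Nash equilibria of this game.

Check each profile: it is a Nash equilibrium iff no player can strictly gain by switching unilaterally.
(Top, West, I): P1 can switch to Bottom (4 → 17). Not NE.
(Top, West, II): P2 can switch to East (6 → 8). Not NE.
(Top, West, III): P2 can switch to East (11 → 13). Not NE.
(Top, East, I): P1 can switch to Bottom (14 → 15). Not NE.
(Top, East, II): P1 gets 9, best alternative 4; P2 gets 8, best alternative 6; P3 gets 9, best alternative 8. No profitable deviation — NE.
(Top, East, III): P3 can switch to I (2 → 8). Not NE.
(Bottom, West, I): P3 can switch to II (9 → 16). Not NE.
(Bottom, West, II): P1 can switch to Top (4 → 17). Not NE.
(Bottom, West, III): P1 can switch to Top (4 → 6). Not NE.
(Bottom, East, I): P2 can switch to West (2 → 11). Not NE.
(Bottom, East, II): P1 can switch to Top (4 → 9). Not NE.
(Bottom, East, III): P1 can switch to Top (2 → 15). Not NE.

Pure NE: (Top, East, II)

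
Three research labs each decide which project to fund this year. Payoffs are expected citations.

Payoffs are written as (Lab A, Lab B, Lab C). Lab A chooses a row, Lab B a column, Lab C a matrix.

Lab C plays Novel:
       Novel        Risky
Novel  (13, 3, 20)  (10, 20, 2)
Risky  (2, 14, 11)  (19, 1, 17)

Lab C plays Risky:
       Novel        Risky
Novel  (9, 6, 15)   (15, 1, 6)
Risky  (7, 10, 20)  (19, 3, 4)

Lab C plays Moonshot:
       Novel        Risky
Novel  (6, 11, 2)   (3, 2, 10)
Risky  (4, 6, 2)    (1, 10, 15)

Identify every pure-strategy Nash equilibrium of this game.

For each strategy profile, look for a profitable unilateral deviation.
(Novel, Novel, Novel): Lab B can switch to Risky (3 → 20). Not NE.
(Novel, Novel, Risky): Lab C can switch to Novel (15 → 20). Not NE.
(Novel, Novel, Moonshot): Lab C can switch to Novel (2 → 20). Not NE.
(Novel, Risky, Novel): Lab A can switch to Risky (10 → 19). Not NE.
(Novel, Risky, Risky): Lab A can switch to Risky (15 → 19). Not NE.
(Novel, Risky, Moonshot): Lab B can switch to Novel (2 → 11). Not NE.
(Risky, Novel, Novel): Lab A can switch to Novel (2 → 13). Not NE.
(Risky, Novel, Risky): Lab A can switch to Novel (7 → 9). Not NE.
(The remaining 4 profiles each have a profitable deviation by the same check.)

No pure-strategy Nash equilibrium.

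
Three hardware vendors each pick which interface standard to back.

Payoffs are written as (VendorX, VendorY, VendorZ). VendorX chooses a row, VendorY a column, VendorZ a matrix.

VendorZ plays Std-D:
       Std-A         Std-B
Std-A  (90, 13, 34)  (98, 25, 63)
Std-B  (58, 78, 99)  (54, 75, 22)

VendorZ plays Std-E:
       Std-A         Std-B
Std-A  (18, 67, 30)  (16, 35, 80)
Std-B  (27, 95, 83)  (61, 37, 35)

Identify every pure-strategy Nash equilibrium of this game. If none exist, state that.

Check each profile: it is a Nash equilibrium iff no player can strictly gain by switching unilaterally.
(Std-A, Std-A, Std-D): VendorY can switch to Std-B (13 → 25). Not NE.
(Std-A, Std-A, Std-E): VendorX can switch to Std-B (18 → 27). Not NE.
(Std-A, Std-B, Std-D): VendorZ can switch to Std-E (63 → 80). Not NE.
(Std-A, Std-B, Std-E): VendorX can switch to Std-B (16 → 61). Not NE.
(Std-B, Std-A, Std-D): VendorX can switch to Std-A (58 → 90). Not NE.
(Std-B, Std-A, Std-E): VendorZ can switch to Std-D (83 → 99). Not NE.
(Std-B, Std-B, Std-D): VendorX can switch to Std-A (54 → 98). Not NE.
(Std-B, Std-B, Std-E): VendorY can switch to Std-A (37 → 95). Not NE.

none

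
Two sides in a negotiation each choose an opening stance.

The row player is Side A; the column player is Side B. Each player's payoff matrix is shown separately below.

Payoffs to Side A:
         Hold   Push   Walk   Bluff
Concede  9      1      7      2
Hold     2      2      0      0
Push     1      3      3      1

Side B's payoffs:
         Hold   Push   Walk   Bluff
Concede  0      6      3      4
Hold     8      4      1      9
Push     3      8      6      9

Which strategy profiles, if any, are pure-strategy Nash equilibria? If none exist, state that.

(Concede, Hold): Side B can switch to Push (0 → 6). Not NE.
(Concede, Push): Side A can switch to Hold (1 → 2). Not NE.
(Concede, Walk): Side B can switch to Push (3 → 6). Not NE.
(Concede, Bluff): Side B can switch to Push (4 → 6). Not NE.
(Hold, Hold): Side A can switch to Concede (2 → 9). Not NE.
(Hold, Push): Side A can switch to Push (2 → 3). Not NE.
(The remaining 6 profiles each have a profitable deviation by the same check.)

No pure-strategy Nash equilibrium.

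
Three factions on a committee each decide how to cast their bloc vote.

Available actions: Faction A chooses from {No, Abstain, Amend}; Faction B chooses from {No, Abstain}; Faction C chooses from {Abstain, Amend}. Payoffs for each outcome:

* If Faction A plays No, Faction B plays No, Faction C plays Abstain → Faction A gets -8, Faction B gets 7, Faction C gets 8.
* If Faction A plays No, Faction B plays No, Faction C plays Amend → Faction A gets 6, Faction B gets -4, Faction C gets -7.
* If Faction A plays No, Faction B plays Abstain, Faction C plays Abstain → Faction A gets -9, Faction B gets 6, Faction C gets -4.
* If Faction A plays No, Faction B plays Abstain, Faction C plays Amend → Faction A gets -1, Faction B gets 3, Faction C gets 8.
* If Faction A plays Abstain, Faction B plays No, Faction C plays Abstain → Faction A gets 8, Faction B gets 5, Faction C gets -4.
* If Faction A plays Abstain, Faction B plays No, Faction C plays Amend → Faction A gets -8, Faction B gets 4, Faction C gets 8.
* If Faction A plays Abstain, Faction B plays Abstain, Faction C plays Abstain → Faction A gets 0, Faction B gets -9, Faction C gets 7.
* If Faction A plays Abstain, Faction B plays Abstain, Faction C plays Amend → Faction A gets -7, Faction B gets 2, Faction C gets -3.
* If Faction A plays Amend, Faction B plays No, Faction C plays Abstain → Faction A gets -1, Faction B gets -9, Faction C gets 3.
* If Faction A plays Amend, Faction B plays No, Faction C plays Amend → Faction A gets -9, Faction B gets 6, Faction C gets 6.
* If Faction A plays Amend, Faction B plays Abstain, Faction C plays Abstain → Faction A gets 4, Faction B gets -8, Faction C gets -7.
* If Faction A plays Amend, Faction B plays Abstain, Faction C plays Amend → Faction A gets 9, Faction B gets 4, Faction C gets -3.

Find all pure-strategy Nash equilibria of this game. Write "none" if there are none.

(No, No, Abstain): Faction A can switch to Abstain (-8 → 8). Not NE.
(No, No, Amend): Faction B can switch to Abstain (-4 → 3). Not NE.
(No, Abstain, Abstain): Faction A can switch to Abstain (-9 → 0). Not NE.
(No, Abstain, Amend): Faction A can switch to Amend (-1 → 9). Not NE.
(Abstain, No, Abstain): Faction C can switch to Amend (-4 → 8). Not NE.
(Abstain, No, Amend): Faction A can switch to No (-8 → 6). Not NE.
(The remaining 6 profiles each have a profitable deviation by the same check.)

This game has no pure Nash equilibrium.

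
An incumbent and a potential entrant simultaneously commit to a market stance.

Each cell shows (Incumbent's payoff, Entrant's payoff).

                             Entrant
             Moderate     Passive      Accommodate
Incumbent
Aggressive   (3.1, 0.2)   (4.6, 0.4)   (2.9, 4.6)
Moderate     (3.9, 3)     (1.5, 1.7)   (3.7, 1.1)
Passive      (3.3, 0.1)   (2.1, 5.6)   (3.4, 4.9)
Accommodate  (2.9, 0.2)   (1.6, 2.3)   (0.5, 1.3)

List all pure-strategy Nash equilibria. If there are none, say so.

The unique pure-strategy Nash equilibrium is (Moderate, Moderate).

Mark each player's best response to every combination of opponents' strategies; a profile where every player is best-responding is a pure Nash equilibrium.
Incumbent against Moderate: payoffs 3.1, 3.9, 3.3, 2.9 → best response Moderate.
Incumbent against Passive: payoffs 4.6, 1.5, 2.1, 1.6 → best response Aggressive.
Incumbent against Accommodate: payoffs 2.9, 3.7, 3.4, 0.5 → best response Moderate.
Entrant against Aggressive: payoffs 0.2, 0.4, 4.6 → best response Accommodate.
Entrant against Moderate: payoffs 3, 1.7, 1.1 → best response Moderate.
Entrant against Passive: payoffs 0.1, 5.6, 4.9 → best response Passive.
Entrant against Accommodate: payoffs 0.2, 2.3, 1.3 → best response Passive.
Mutual best responses: (Moderate, Moderate).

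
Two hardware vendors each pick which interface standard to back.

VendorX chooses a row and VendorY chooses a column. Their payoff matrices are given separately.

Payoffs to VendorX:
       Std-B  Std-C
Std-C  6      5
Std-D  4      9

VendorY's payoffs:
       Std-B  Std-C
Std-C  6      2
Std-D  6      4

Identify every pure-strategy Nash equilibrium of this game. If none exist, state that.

(Std-C, Std-B)

VendorX against Std-B: payoffs 6, 4 → best response Std-C.
VendorX against Std-C: payoffs 5, 9 → best response Std-D.
VendorY against Std-C: payoffs 6, 2 → best response Std-B.
VendorY against Std-D: payoffs 6, 4 → best response Std-B.
Mutual best responses: (Std-C, Std-B).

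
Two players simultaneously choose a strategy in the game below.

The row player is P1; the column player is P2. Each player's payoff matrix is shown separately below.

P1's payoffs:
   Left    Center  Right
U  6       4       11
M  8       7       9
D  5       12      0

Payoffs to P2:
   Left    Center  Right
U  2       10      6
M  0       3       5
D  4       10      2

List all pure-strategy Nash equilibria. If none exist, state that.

Check each profile: it is a Nash equilibrium iff no player can strictly gain by switching unilaterally.
(U, Left): P1 can switch to M (6 → 8). Not NE.
(U, Center): P1 can switch to M (4 → 7). Not NE.
(U, Right): P2 can switch to Center (6 → 10). Not NE.
(M, Left): P2 can switch to Center (0 → 3). Not NE.
(M, Center): P1 can switch to D (7 → 12). Not NE.
(M, Right): P1 can switch to U (9 → 11). Not NE.
(D, Left): P1 can switch to U (5 → 6). Not NE.
(D, Center): P1 gets 12, best alternative 7; P2 gets 10, best alternative 4. No profitable deviation — NE.
(D, Right): P1 can switch to U (0 → 11). Not NE.

(D, Center)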